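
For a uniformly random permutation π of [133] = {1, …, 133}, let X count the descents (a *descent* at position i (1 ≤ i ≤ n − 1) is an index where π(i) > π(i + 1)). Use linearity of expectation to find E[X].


Write X = Σ X_I over i = 1, …, 132, with X_I the indicator of one descent.
There are 132 indicators.
For each fixed i, the pair (π(i), π(i+1)) is a uniformly random ordered pair of distinct values from {1, …, 133}; by symmetry P[π(i) > π(i+1)] = 1/2.
By linearity: E[X] = 132 · (1/2) = (133 − 1) · (1/2) = 66 ≈ 66.000000.

E[X] = 66 = 66.000000.


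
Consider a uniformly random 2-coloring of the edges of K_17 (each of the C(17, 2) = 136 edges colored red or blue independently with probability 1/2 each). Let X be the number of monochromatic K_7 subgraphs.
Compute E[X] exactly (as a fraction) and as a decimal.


Let X = Σ_S X_S over the C(17, 7) = 19448 subsets S of size 7, where X_S = 1 if the K_7 on S is monochromatic.
For a fixed S, the K_7 on S has C(7, 2) = 21 edges. P[all 21 edges red] = (1/2)^21, and likewise for blue, so P[monochromatic] = 2·(1/2)^21 = 2^{1 − 21} = 1/1048576.
By linearity: E[X] = C(17, 7) · 2^{1 − 21} = 19448 · 1/1048576 = 2431/131072.
Numerically: E[X] ≈ 0.01855.

E[X] = C(17,7)·2^(1−C(7,2)) = 2431/131072 ≈ 0.01855.


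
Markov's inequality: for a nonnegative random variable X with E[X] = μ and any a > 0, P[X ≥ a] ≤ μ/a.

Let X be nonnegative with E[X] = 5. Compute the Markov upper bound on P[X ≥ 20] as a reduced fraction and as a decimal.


μ = E[X] = 5, a = 20.
Markov: P[X ≥ 20] ≤ μ/a = (5)/20 = 1/4.
Numerically: ≈ 0.250000.
(Since a = 20 > μ = 5.000000, the bound 1/4 is < 1 and informative.)

P[X ≥ 20] ≤ 1/4 ≈ 0.250000.


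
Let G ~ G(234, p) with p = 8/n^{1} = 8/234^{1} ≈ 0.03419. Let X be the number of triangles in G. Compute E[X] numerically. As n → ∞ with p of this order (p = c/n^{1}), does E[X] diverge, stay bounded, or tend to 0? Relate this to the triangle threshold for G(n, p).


Number of potential triangles: C(234, 3) = 2108184.
Each occurs with probability p³ ≈ (0.03419)³ ≈ 3.995972e-05.
By linearity: E[X] = C(234, 3)·p³ ≈ 2108184 · 3.995972e-05 ≈ 84.2424.
Here α = 1, so p = 8/n is exactly at the triangle threshold p ~ 1/n. Asymptotically E[X] → c³/6 = 8³/6 = 256/3 ≈ 85.3333, a bounded constant. In this regime the triangle count is asymptotically Poisson(c³/6).

E[X] ≈ 84.2424; in regime p = Θ(1/n^{1}) E[X] stays bounded (at the triangle threshold p ~ 1/n).


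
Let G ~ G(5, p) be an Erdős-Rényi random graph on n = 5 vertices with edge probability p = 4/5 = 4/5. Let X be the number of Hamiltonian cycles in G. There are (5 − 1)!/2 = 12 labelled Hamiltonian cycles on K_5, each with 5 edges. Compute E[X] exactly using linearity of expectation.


K_5 has (5 − 1)!/2 = 12 labelled Hamiltonian cycles.
For each such Hamiltonian cycle H, let X_H = 1 if all 5 edges of H are present in G. Then P[X_H = 1] = p^{5} = (4/5)^{5} = 1024/3125.
By linearity: E[X] = Σ_H E[X_H] = 12 · p^{5} = 12 · 1024/3125 = 12288/3125.
Numerically: E[X] ≈ 3.93.

E[X] = 12 · (4/5)^{5} = 12288/3125 ≈ 3.93.


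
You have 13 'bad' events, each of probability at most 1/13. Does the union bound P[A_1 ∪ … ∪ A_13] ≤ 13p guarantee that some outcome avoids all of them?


Union bound: P[∪_{i=1}^{13} A_i] ≤ Σ_i P[A_i] ≤ 13·p = 13·(1/13) = 1.
Numerically: 1 ≈ 1.00000.
Is 1 < 1? NO.
Since the bound 1 is ≥ 1, the union bound is uninformative here; it does NOT by itself certify existence.

13·p = 1 ≈ 1.00000; existence NOT certified by the union bound.


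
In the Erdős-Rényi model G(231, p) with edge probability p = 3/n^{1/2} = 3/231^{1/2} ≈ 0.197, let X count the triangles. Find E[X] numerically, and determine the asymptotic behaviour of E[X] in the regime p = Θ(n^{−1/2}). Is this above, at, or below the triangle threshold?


Number of potential triangles: C(231, 3) = 2027795.
Each occurs with probability p³ ≈ (0.197)³ ≈ 7.69034e-03.
By linearity: E[X] = C(231, 3)·p³ ≈ 2027795 · 7.69034e-03 ≈ 15594.442.
Since α = 1/2 < 1, p = c/n^{1/2} ≫ 1/n is above the triangle threshold p ~ 1/n. Asymptotically E[X] ~ (c³/6)·n^{3(1−α)} = (3³/6)·n^{1.5} → ∞; triangles are abundant w.h.p.

E[X] ≈ 15594.442; in regime p = Θ(1/n^{1/2}) E[X] diverges (above the triangle threshold p ~ 1/n).


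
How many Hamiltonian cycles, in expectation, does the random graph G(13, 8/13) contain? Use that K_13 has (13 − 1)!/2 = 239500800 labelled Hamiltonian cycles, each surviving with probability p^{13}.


K_13 has (13 − 1)!/2 = 239500800 labelled Hamiltonian cycles.
For each such Hamiltonian cycle H, let X_H = 1 if all 13 edges of H are present in G. Then P[X_H = 1] = p^{13} = (8/13)^{13} = 549755813888/302875106592253.
Summing the indicators: E[X] = Σ_H E[X_H] = 239500800 · p^{13} = 239500800 · 549755813888/302875106592253 = 131666957230827110400/302875106592253.
Numerically: E[X] ≈ 4.3472e+05.

E[X] = 239500800 · (8/13)^{13} = 131666957230827110400/302875106592253 ≈ 4.3472e+05.


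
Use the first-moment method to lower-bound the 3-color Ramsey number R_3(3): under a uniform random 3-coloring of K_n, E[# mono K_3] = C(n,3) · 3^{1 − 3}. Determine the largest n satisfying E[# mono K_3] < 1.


We need C(n, 3) · 3^{1 − 3} < 1, i.e. C(n, 3) < 3^{3 − 1} = 9.
Check values of n near the boundary:
  n = 3: C(3, 3) = 1; 1 < 9? YES
  n = 4: C(4, 3) = 4; 4 < 9? YES
  n = 5: C(5, 3) = 10; 10 < 9? NO
  n = 6: C(6, 3) = 20; 20 < 9? NO
  n = 7: C(7, 3) = 35; 35 < 9? NO
The largest n with C(n, 3) < 9 is n = 4 (where E[X] = 4/9 ≈ 0.44444). Hence R_3(3) > 4, i.e. R_3(3) ≥ 5.

Largest n = 4; hence R_3(3) > 4.


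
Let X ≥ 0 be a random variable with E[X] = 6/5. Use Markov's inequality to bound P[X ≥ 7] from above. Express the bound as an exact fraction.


μ = E[X] = 6/5, a = 7.
Markov: P[X ≥ 7] ≤ μ/a = (6/5)/7 = 6/35.
Numerically: ≈ 0.1714.
(Since a = 7 > μ = 1.2000, the bound 6/35 is < 1 and informative.)

P[X ≥ 7] ≤ 6/35 ≈ 0.1714.


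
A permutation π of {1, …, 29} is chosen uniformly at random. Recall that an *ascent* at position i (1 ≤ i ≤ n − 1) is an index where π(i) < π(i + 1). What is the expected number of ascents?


Write X = Σ X_I over i = 1, …, 28, with X_I the indicator of one ascent.
There are 28 indicators.
For each fixed i, the pair (π(i), π(i+1)) is a uniformly random ordered pair of distinct values from {1, …, 29}; by symmetry P[π(i) < π(i+1)] = 1/2.
By linearity: E[X] = 28 · (1/2) = (29 − 1) · (1/2) = 14 ≈ 14.000000.

E[X] = 14 = 14.000000.


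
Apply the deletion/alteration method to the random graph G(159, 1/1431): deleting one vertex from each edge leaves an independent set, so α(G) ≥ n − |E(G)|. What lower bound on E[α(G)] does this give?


E[|E(G)|] = C(159, 2)·p = 12561 · (1/1431) = 79/9.
E[α(G)] ≥ n − E[|E(G)|] = 159 − 79/9 = 1352/9.
Numerically: ≈ 150.2222.
(This is only a lower bound; the true E[α(G)] may be larger.)

E[α(G)] ≥ 1352/9 ≈ 150.2222.


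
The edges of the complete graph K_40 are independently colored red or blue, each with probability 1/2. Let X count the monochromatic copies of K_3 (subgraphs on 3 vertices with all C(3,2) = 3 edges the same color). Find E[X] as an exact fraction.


Let X = Σ_S X_S over the C(40, 3) = 9880 subsets S of size 3, where X_S = 1 if the K_3 on S is monochromatic.
For a fixed S, the K_3 on S has C(3, 2) = 3 edges. P[all 3 edges red] = (1/2)^3, and likewise for blue, so P[monochromatic] = 2·(1/2)^3 = 2^{1 − 3} = 1/4.
By linearity: E[X] = C(40, 3) · 2^{1 − 3} = 9880 · 1/4 = 2470.
Numerically: E[X] ≈ 2470.000.

E[X] = C(40,3)·2^(1−C(3,2)) = 2470 ≈ 2470.000.


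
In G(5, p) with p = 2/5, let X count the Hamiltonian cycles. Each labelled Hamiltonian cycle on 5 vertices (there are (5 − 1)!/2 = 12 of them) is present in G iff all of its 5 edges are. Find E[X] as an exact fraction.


K_5 has (5 − 1)!/2 = 12 labelled Hamiltonian cycles.
For each such Hamiltonian cycle H, let X_H = 1 if all 5 edges of H are present in G. Then P[X_H = 1] = p^{5} = (2/5)^{5} = 32/3125.
By linearity of expectation: E[X] = Σ_H E[X_H] = 12 · p^{5} = 12 · 32/3125 = 384/3125.
Numerically: E[X] ≈ 0.1229.

E[X] = 12 · (2/5)^{5} = 384/3125 ≈ 0.1229.


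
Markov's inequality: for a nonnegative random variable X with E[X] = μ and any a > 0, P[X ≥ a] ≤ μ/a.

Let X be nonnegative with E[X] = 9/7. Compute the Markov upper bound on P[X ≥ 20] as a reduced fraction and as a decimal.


μ = E[X] = 9/7, a = 20.
Markov: P[X ≥ 20] ≤ μ/a = (9/7)/20 = 9/140.
Numerically: ≈ 0.064.
(Since a = 20 > μ = 1.286, the bound 9/140 is < 1 and informative.)

P[X ≥ 20] ≤ 9/140 ≈ 0.064.


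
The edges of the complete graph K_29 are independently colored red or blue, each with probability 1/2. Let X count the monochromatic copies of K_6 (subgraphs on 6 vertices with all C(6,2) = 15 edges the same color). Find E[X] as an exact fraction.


Let X = Σ_S X_S over the C(29, 6) = 475020 subsets S of size 6, where X_S = 1 if the K_6 on S is monochromatic.
For a fixed S, the K_6 on S has C(6, 2) = 15 edges. P[all 15 edges red] = (1/2)^15, and likewise for blue, so P[monochromatic] = 2·(1/2)^15 = 2^{1 − 15} = 1/16384.
By linearity of expectation: E[X] = C(29, 6) · 2^{1 − 15} = 475020 · 1/16384 = 118755/4096.
Numerically: E[X] ≈ 28.992920.

E[X] = C(29,6)·2^(1−C(6,2)) = 118755/4096 ≈ 28.992920.


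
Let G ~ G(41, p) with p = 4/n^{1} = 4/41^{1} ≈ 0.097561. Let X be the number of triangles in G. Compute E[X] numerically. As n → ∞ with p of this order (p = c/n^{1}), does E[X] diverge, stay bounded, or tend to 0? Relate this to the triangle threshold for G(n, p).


Number of potential triangles: C(41, 3) = 10660.
Each occurs with probability p³ ≈ (0.097561)³ ≈ 9.28599411e-04.
By linearity: E[X] = C(41, 3)·p³ ≈ 10660 · 9.28599411e-04 ≈ 9.898870.
Here α = 1, so p = 4/n is exactly at the triangle threshold p ~ 1/n. Asymptotically E[X] → c³/6 = 4³/6 = 32/3 ≈ 10.666667, a bounded constant. In this regime the triangle count is asymptotically Poisson(c³/6).

E[X] ≈ 9.898870; in regime p = Θ(1/n^{1}) E[X] stays bounded (at the triangle threshold p ~ 1/n).


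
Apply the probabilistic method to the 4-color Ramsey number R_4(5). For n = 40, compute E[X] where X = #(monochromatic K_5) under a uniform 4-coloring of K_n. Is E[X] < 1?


E[X] = C(40, 5) · 4^{1 − 10} = 658008 · 4^{−9} = 658008/262144.
As a reduced fraction: E[X] = 82251/32768 ≈ 2.5101013.
Is E[X] < 1? NO.
Since E[X] ≥ 1, the first-moment bound is inconclusive at n = 40; it does NOT by itself certify R_4(5) > 40.

E[X] = 82251/32768 ≈ 2.5101013; E[X] ≥ 1; first-moment method inconclusive here.


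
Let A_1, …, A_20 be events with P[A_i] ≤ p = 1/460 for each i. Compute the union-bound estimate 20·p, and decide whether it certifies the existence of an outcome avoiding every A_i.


Union bound: P[∪_{i=1}^{20} A_i] ≤ Σ_i P[A_i] ≤ 20·p = 20·(1/460) = 1/23.
Numerically: 1/23 ≈ 0.043478.
Is 1/23 < 1? YES.
Since P[∪ A_i] ≤ 1/23 < 1, the complement has P[∩ A_i^c] ≥ 1 − 1/23 = 22/23 > 0, so some outcome avoids every A_i.

20·p = 1/23 ≈ 0.043478; existence CERTIFIED by the union bound.


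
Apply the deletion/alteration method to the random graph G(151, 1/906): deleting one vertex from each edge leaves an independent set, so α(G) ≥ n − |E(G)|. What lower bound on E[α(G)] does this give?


E[|E(G)|] = C(151, 2)·p = 11325 · (1/906) = 25/2.
E[α(G)] ≥ n − E[|E(G)|] = 151 − 25/2 = 277/2.
Numerically: ≈ 138.5000.
(This is only a lower bound; the true E[α(G)] may be larger.)

E[α(G)] ≥ 277/2 ≈ 138.5000.


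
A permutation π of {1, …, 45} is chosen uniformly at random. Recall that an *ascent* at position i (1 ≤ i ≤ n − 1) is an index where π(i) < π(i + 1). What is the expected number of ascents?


Write X = Σ X_I over i = 1, …, 44, with X_I the indicator of one ascent.
There are 44 indicators.
For each fixed i, the pair (π(i), π(i+1)) is a uniformly random ordered pair of distinct values from {1, …, 45}; by symmetry P[π(i) < π(i+1)] = 1/2.
By linearity: E[X] = 44 · (1/2) = (45 − 1) · (1/2) = 22 ≈ 22.000.

E[X] = 22 = 22.000.


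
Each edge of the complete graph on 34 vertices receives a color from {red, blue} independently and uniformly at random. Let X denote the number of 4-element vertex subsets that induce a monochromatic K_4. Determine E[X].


Let X = Σ_S X_S over the C(34, 4) = 46376 subsets S of size 4, where X_S = 1 if the K_4 on S is monochromatic.
For a fixed S, the K_4 on S has C(4, 2) = 6 edges. P[all 6 edges red] = (1/2)^6, and likewise for blue, so P[monochromatic] = 2·(1/2)^6 = 2^{1 − 6} = 1/32.
By linearity of expectation: E[X] = C(34, 4) · 2^{1 − 6} = 46376 · 1/32 = 5797/4.
Numerically: E[X] ≈ 1449.25000.

E[X] = C(34,4)·2^(1−C(4,2)) = 5797/4 ≈ 1449.25000.


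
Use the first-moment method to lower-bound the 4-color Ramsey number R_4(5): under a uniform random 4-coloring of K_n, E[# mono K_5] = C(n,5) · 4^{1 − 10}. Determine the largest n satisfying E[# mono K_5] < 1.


We need C(n, 5) · 4^{1 − 10} < 1, i.e. C(n, 5) < 4^{10 − 1} = 262144.
Check values of n near the boundary:
  n = 32: C(32, 5) = 201376; 201376 < 262144? YES
  n = 33: C(33, 5) = 237336; 237336 < 262144? YES
  n = 34: C(34, 5) = 278256; 278256 < 262144? NO
  n = 35: C(35, 5) = 324632; 324632 < 262144? NO
  n = 36: C(36, 5) = 376992; 376992 < 262144? NO
The largest n with C(n, 5) < 262144 is n = 33 (where E[X] = 29667/32768 ≈ 0.90536). Hence R_4(5) > 33, i.e. R_4(5) ≥ 34.

Largest n = 33; hence R_4(5) > 33.


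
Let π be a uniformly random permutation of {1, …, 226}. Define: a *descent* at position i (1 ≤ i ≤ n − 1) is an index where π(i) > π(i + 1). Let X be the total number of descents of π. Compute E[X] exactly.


Write X = Σ X_I over i = 1, …, 225, with X_I the indicator of one descent.
There are 225 indicators.
For each fixed i, the pair (π(i), π(i+1)) is a uniformly random ordered pair of distinct values from {1, …, 226}; by symmetry P[π(i) > π(i+1)] = 1/2.
By linearity: E[X] = 225 · (1/2) = (226 − 1) · (1/2) = 225/2 ≈ 112.5000.

E[X] = 225/2 = 112.5000.


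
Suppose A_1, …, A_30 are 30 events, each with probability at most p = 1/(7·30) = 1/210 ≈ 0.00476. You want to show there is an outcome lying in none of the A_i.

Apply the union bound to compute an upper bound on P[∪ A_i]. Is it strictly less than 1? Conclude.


Union bound: P[∪_{i=1}^{30} A_i] ≤ Σ_i P[A_i] ≤ 30·p = 30·(1/210) = 1/7.
Numerically: 1/7 ≈ 0.14286.
Is 1/7 < 1? YES.
Since P[∪ A_i] ≤ 1/7 < 1, the complement has P[∩ A_i^c] ≥ 1 − 1/7 = 6/7 > 0, so some outcome avoids every A_i.

30·p = 1/7 ≈ 0.14286; existence CERTIFIED by the union bound.


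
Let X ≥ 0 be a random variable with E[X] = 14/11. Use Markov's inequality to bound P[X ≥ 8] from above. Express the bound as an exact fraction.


μ = E[X] = 14/11, a = 8.
Markov: P[X ≥ 8] ≤ μ/a = (14/11)/8 = 7/44.
Numerically: ≈ 0.159.
(Since a = 8 > μ = 1.273, the bound 7/44 is < 1 and informative.)

P[X ≥ 8] ≤ 7/44 ≈ 0.159.


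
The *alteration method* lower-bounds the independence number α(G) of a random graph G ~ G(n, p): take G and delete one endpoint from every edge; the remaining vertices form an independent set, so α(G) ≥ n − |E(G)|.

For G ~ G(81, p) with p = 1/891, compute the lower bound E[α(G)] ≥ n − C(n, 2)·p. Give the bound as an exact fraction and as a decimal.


E[|E(G)|] = C(81, 2)·p = 3240 · (1/891) = 40/11.
E[α(G)] ≥ n − E[|E(G)|] = 81 − 40/11 = 851/11.
Numerically: ≈ 77.363636.
(This is only a lower bound; the true E[α(G)] may be larger.)

E[α(G)] ≥ 851/11 ≈ 77.363636.


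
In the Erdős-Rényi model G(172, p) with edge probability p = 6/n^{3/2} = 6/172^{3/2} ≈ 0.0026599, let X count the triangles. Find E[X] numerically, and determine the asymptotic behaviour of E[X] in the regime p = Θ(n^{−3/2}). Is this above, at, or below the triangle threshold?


Number of potential triangles: C(172, 3) = 833340.
Each occurs with probability p³ ≈ (0.0026599)³ ≈ 1.8818099e-08.
By linearity: E[X] = C(172, 3)·p³ ≈ 833340 · 1.8818099e-08 ≈ 0.01568.
Since α = 3/2 > 1, p = c/n^{3/2} = o(1/n) is below the triangle threshold p ~ 1/n. Asymptotically E[X] ~ (c³/6)·n^{3(1−α)} = (6³/6)·n^{-1.5} → 0, so by Markov's inequality G has no triangles w.h.p.

E[X] ≈ 0.01568; in regime p = Θ(1/n^{3/2}) E[X] tends to 0 (below the triangle threshold p ~ 1/n).


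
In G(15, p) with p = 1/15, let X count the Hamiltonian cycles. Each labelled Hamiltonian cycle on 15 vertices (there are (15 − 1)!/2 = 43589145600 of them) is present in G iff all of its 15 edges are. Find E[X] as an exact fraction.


K_15 has (15 − 1)!/2 = 43589145600 labelled Hamiltonian cycles.
For each such Hamiltonian cycle H, let X_H = 1 if all 15 edges of H are present in G. Then P[X_H = 1] = p^{15} = (1/15)^{15} = 1/437893890380859375.
By linearity: E[X] = Σ_H E[X_H] = 43589145600 · p^{15} = 43589145600 · 1/437893890380859375 = 7175168/72081298828125.
Numerically: E[X] ≈ 9.95427e-08.

E[X] = 43589145600 · (1/15)^{15} = 7175168/72081298828125 ≈ 9.95427e-08.


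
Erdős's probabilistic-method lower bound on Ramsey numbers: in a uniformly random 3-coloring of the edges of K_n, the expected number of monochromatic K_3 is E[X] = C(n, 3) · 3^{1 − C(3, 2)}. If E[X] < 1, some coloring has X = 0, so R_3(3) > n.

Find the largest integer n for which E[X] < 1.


We need C(n, 3) · 3^{1 − 3} < 1, i.e. C(n, 3) < 3^{3 − 1} = 9.
Check values of n near the boundary:
  n = 3: C(3, 3) = 1; 1 < 9? YES
  n = 4: C(4, 3) = 4; 4 < 9? YES
  n = 5: C(5, 3) = 10; 10 < 9? NO
  n = 6: C(6, 3) = 20; 20 < 9? NO
  n = 7: C(7, 3) = 35; 35 < 9? NO
The largest n with C(n, 3) < 9 is n = 4 (where E[X] = 4/9 ≈ 0.444444). Hence R_3(3) > 4, i.e. R_3(3) ≥ 5.

Largest n = 4; hence R_3(3) > 4.


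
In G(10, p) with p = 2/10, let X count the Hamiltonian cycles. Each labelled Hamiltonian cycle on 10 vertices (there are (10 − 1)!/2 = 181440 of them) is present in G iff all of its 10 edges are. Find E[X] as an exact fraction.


K_10 has (10 − 1)!/2 = 181440 labelled Hamiltonian cycles.
For each such Hamiltonian cycle H, let X_H = 1 if all 10 edges of H are present in G. Then P[X_H = 1] = p^{10} = (1/5)^{10} = 1/9765625.
Summing the indicators: E[X] = Σ_H E[X_H] = 181440 · p^{10} = 181440 · 1/9765625 = 36288/1953125.
Numerically: E[X] ≈ 0.0186.

E[X] = 181440 · (1/5)^{10} = 36288/1953125 ≈ 0.0186.


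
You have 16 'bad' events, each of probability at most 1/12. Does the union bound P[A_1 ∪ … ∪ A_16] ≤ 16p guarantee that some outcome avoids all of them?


Union bound: P[∪_{i=1}^{16} A_i] ≤ Σ_i P[A_i] ≤ 16·p = 16·(1/12) = 4/3.
Numerically: 4/3 ≈ 1.333333.
Is 4/3 < 1? NO.
Since the bound 4/3 is ≥ 1, the union bound is uninformative here; it does NOT by itself certify existence.

16·p = 4/3 ≈ 1.333333; existence NOT certified by the union bound.


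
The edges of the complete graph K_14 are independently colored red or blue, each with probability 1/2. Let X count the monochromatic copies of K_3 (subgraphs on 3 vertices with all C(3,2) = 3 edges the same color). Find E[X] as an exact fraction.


Let X = Σ_S X_S over the C(14, 3) = 364 subsets S of size 3, where X_S = 1 if the K_3 on S is monochromatic.
For a fixed S, the K_3 on S has C(3, 2) = 3 edges. P[all 3 edges red] = (1/2)^3, and likewise for blue, so P[monochromatic] = 2·(1/2)^3 = 2^{1 − 3} = 1/4.
By linearity: E[X] = C(14, 3) · 2^{1 − 3} = 364 · 1/4 = 91.
Numerically: E[X] ≈ 91.00000.

E[X] = C(14,3)·2^(1−C(3,2)) = 91 ≈ 91.00000.


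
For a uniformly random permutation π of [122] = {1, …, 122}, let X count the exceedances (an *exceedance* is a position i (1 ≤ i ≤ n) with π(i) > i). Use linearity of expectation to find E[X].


Write X = Σ_{i=1}^{122} X_i, where X_i = 1_{π(i) > i}.
For each fixed i, π(i) is uniform over {1, …, 122} (marginal of a uniform permutation), so P[π(i) > i] = (n − i)/n. Summing: Σ_{i=1}^{122} (n − i)/n = (0 + 1 + … + 121)/122 = 122(122 − 1)/(2·122) = (122 − 1)/2.
Hence E[X] = Σ_{i=1}^{122} (122 − i)/122 = 121/2 ≈ 60.50000.

E[X] = 121/2 = 60.50000.


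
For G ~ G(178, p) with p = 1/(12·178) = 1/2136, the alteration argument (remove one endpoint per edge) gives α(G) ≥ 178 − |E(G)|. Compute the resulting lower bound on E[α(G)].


E[|E(G)|] = C(178, 2)·p = 15753 · (1/2136) = 59/8.
E[α(G)] ≥ n − E[|E(G)|] = 178 − 59/8 = 1365/8.
Numerically: ≈ 170.6250.
(This is only a lower bound; the true E[α(G)] may be larger.)

E[α(G)] ≥ 1365/8 ≈ 170.6250.


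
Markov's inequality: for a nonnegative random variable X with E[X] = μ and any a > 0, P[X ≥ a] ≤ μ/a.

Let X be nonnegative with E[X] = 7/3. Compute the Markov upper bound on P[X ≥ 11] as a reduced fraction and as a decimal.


μ = E[X] = 7/3, a = 11.
Markov: P[X ≥ 11] ≤ μ/a = (7/3)/11 = 7/33.
Numerically: ≈ 0.2121.
(Since a = 11 > μ = 2.3333, the bound 7/33 is < 1 and informative.)

P[X ≥ 11] ≤ 7/33 ≈ 0.2121.


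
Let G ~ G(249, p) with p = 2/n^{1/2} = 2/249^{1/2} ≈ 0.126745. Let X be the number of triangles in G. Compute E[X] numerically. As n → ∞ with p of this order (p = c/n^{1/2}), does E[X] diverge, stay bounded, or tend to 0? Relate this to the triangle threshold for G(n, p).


Number of potential triangles: C(249, 3) = 2542124.
Each occurs with probability p³ ≈ (0.126745)³ ≈ 2.03606185e-03.
By linearity: E[X] = C(249, 3)·p³ ≈ 2542124 · 2.03606185e-03 ≈ 5175.921692.
Since α = 1/2 < 1, p = c/n^{1/2} ≫ 1/n is above the triangle threshold p ~ 1/n. Asymptotically E[X] ~ (c³/6)·n^{3(1−α)} = (2³/6)·n^{1.5} → ∞; triangles are abundant w.h.p.

E[X] ≈ 5175.921692; in regime p = Θ(1/n^{1/2}) E[X] diverges (above the triangle threshold p ~ 1/n).


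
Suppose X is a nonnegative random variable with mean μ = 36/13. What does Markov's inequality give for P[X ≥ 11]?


μ = E[X] = 36/13, a = 11.
Markov: P[X ≥ 11] ≤ μ/a = (36/13)/11 = 36/143.
Numerically: ≈ 0.2517.
(Since a = 11 > μ = 2.7692, the bound 36/143 is < 1 and informative.)

P[X ≥ 11] ≤ 36/143 ≈ 0.2517.


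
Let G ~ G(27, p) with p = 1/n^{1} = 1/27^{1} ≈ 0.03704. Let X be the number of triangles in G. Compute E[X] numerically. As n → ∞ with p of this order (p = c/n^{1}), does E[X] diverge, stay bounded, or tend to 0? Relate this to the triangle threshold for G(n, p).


Number of potential triangles: C(27, 3) = 2925.
Each occurs with probability p³ ≈ (0.03704)³ ≈ 5.080526e-05.
By linearity: E[X] = C(27, 3)·p³ ≈ 2925 · 5.080526e-05 ≈ 0.1486.
Here α = 1, so p = 1/n is exactly at the triangle threshold p ~ 1/n. Asymptotically E[X] → c³/6 = 1³/6 = 1/6 ≈ 0.1667, a bounded constant. In this regime the triangle count is asymptotically Poisson(c³/6).

E[X] ≈ 0.1486; in regime p = Θ(1/n^{1}) E[X] stays bounded (at the triangle threshold p ~ 1/n).


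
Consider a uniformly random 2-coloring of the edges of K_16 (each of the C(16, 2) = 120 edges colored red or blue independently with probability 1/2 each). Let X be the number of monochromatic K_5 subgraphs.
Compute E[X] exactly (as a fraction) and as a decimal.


Let X = Σ_S X_S over the C(16, 5) = 4368 subsets S of size 5, where X_S = 1 if the K_5 on S is monochromatic.
For a fixed S, the K_5 on S has C(5, 2) = 10 edges. P[all 10 edges red] = (1/2)^10, and likewise for blue, so P[monochromatic] = 2·(1/2)^10 = 2^{1 − 10} = 1/512.
By linearity: E[X] = C(16, 5) · 2^{1 − 10} = 4368 · 1/512 = 273/32.
Numerically: E[X] ≈ 8.531.

E[X] = C(16,5)·2^(1−C(5,2)) = 273/32 ≈ 8.531.


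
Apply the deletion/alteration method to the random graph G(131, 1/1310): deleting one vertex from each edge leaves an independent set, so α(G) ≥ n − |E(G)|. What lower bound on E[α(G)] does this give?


E[|E(G)|] = C(131, 2)·p = 8515 · (1/1310) = 13/2.
E[α(G)] ≥ n − E[|E(G)|] = 131 − 13/2 = 249/2.
Numerically: ≈ 124.500000.
(This is only a lower bound; the true E[α(G)] may be larger.)

E[α(G)] ≥ 249/2 ≈ 124.500000.


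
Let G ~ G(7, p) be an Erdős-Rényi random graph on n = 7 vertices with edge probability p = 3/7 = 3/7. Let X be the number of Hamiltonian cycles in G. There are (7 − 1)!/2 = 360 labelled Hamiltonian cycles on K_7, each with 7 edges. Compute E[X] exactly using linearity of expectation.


K_7 has (7 − 1)!/2 = 360 labelled Hamiltonian cycles.
For each such Hamiltonian cycle H, let X_H = 1 if all 7 edges of H are present in G. Then P[X_H = 1] = p^{7} = (3/7)^{7} = 2187/823543.
By linearity: E[X] = Σ_H E[X_H] = 360 · p^{7} = 360 · 2187/823543 = 787320/823543.
Numerically: E[X] ≈ 0.956.

E[X] = 360 · (3/7)^{7} = 787320/823543 ≈ 0.956.


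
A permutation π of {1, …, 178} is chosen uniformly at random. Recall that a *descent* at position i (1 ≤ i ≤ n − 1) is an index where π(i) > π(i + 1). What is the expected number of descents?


Write X = Σ X_I over i = 1, …, 177, with X_I the indicator of one descent.
There are 177 indicators.
For each fixed i, the pair (π(i), π(i+1)) is a uniformly random ordered pair of distinct values from {1, …, 178}; by symmetry P[π(i) > π(i+1)] = 1/2.
By linearity: E[X] = 177 · (1/2) = (178 − 1) · (1/2) = 177/2 ≈ 88.50000.

E[X] = 177/2 = 88.50000.


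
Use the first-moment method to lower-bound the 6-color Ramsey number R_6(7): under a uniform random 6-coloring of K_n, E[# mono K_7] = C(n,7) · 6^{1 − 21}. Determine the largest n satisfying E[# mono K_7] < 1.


We need C(n, 7) · 6^{1 − 21} < 1, i.e. C(n, 7) < 6^{21 − 1} = 3656158440062976.
Check values of n near the boundary:
  n = 566: C(566, 7) = 3557206237959440; 3557206237959440 < 3656158440062976? YES
  n = 567: C(567, 7) = 3601671315933933; 3601671315933933 < 3656158440062976? YES
  n = 568: C(568, 7) = 3646611956239704; 3646611956239704 < 3656158440062976? YES
  n = 569: C(569, 7) = 3692032389858348; 3692032389858348 < 3656158440062976? NO
The largest n with C(n, 7) < 3656158440062976 is n = 568 (where E[X] = 16882462760369/16926659444736 ≈ 0.99739). Hence R_6(7) > 568, i.e. R_6(7) ≥ 569.

Largest n = 568; hence R_6(7) > 568.


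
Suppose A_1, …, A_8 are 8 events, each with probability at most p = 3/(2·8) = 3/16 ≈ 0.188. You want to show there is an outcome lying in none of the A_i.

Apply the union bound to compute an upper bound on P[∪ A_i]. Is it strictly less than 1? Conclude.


Union bound: P[∪_{i=1}^{8} A_i] ≤ Σ_i P[A_i] ≤ 8·p = 8·(3/16) = 3/2.
Numerically: 3/2 ≈ 1.500.
Is 3/2 < 1? NO.
Since the bound 3/2 is ≥ 1, the union bound is uninformative here; it does NOT by itself certify existence.

8·p = 3/2 ≈ 1.500; existence NOT certified by the union bound.


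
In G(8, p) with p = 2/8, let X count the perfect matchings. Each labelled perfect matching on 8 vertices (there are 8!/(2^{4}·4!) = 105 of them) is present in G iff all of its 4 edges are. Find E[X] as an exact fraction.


K_8 has 8!/(2^{4}·4!) = 105 labelled perfect matchings.
For each such perfect matching H, let X_H = 1 if all 4 edges of H are present in G. Then P[X_H = 1] = p^{4} = (1/4)^{4} = 1/256.
By linearity: E[X] = Σ_H E[X_H] = 105 · p^{4} = 105 · 1/256 = 105/256.
Numerically: E[X] ≈ 0.41016.

E[X] = 105 · (1/4)^{4} = 105/256 ≈ 0.41016.


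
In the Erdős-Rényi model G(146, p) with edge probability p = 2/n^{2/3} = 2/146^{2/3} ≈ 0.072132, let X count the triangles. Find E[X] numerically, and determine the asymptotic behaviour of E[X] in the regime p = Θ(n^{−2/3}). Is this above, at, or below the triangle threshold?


Number of potential triangles: C(146, 3) = 508080.
Each occurs with probability p³ ≈ (0.072132)³ ≈ 3.7530494e-04.
By linearity: E[X] = C(146, 3)·p³ ≈ 508080 · 3.7530494e-04 ≈ 190.68493.
Since α = 2/3 < 1, p = c/n^{2/3} ≫ 1/n is above the triangle threshold p ~ 1/n. Asymptotically E[X] ~ (c³/6)·n^{3(1−α)} = (2³/6)·n^{1} → ∞; triangles are abundant w.h.p.

E[X] ≈ 190.68493; in regime p = Θ(1/n^{2/3}) E[X] diverges (above the triangle threshold p ~ 1/n).


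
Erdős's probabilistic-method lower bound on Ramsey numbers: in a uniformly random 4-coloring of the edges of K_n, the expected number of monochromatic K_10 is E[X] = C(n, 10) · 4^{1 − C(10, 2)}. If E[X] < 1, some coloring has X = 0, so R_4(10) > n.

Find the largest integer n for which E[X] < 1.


We need C(n, 10) · 4^{1 − 45} < 1, i.e. C(n, 10) < 4^{45 − 1} = 309485009821345068724781056.
Check values of n near the boundary:
  n = 2018: C(2018, 10) = 301820606687612220663963508; 301820606687612220663963508 < 309485009821345068724781056? YES
  n = 2019: C(2019, 10) = 303322949179835278009229628; 303322949179835278009229628 < 309485009821345068724781056? YES
  n = 2020: C(2020, 10) = 304832018578739931133653656; 304832018578739931133653656 < 309485009821345068724781056? YES
  n = 2021: C(2021, 10) = 306347841644770462864800616; 306347841644770462864800616 < 309485009821345068724781056? YES
  n = 2022: C(2022, 10) = 307870445231474093395937796; 307870445231474093395937796 < 309485009821345068724781056? YES
  n = 2023: C(2023, 10) = 309399856285778485315440716; 309399856285778485315440716 < 309485009821345068724781056? YES
  n = 2024: C(2024, 10) = 310936101848269937576192656; 310936101848269937576192656 < 309485009821345068724781056? NO
  n = 2025: C(2025, 10) = 312479209053472269772600560; 312479209053472269772600560 < 309485009821345068724781056? NO
The largest n with C(n, 10) < 309485009821345068724781056 is n = 2023 (where E[X] = 77349964071444621328860179/77371252455336267181195264 ≈ 0.9997). Hence R_4(10) > 2023, i.e. R_4(10) ≥ 2024.

Largest n = 2023; hence R_4(10) > 2023.


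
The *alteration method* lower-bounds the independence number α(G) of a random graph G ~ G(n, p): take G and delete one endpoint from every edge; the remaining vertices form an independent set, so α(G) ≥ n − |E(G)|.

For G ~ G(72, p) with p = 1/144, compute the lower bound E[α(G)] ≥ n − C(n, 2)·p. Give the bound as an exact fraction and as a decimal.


E[|E(G)|] = C(72, 2)·p = 2556 · (1/144) = 71/4.
E[α(G)] ≥ n − E[|E(G)|] = 72 − 71/4 = 217/4.
Numerically: ≈ 54.2500.
(This is only a lower bound; the true E[α(G)] may be larger.)

E[α(G)] ≥ 217/4 ≈ 54.2500.


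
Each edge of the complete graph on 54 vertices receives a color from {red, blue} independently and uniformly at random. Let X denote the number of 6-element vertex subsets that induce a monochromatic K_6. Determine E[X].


Let X = Σ_S X_S over the C(54, 6) = 25827165 subsets S of size 6, where X_S = 1 if the K_6 on S is monochromatic.
For a fixed S, the K_6 on S has C(6, 2) = 15 edges. P[all 15 edges red] = (1/2)^15, and likewise for blue, so P[monochromatic] = 2·(1/2)^15 = 2^{1 − 15} = 1/16384.
Summing: E[X] = C(54, 6) · 2^{1 − 15} = 25827165 · 1/16384 = 25827165/16384.
Numerically: E[X] ≈ 1576.365.

E[X] = C(54,6)·2^(1−C(6,2)) = 25827165/16384 ≈ 1576.365.


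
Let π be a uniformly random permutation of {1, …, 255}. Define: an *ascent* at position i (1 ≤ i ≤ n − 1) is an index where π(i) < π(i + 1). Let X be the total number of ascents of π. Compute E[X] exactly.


Write X = Σ X_I over i = 1, …, 254, with X_I the indicator of one ascent.
There are 254 indicators.
For each fixed i, the pair (π(i), π(i+1)) is a uniformly random ordered pair of distinct values from {1, …, 255}; by symmetry P[π(i) < π(i+1)] = 1/2.
By linearity: E[X] = 254 · (1/2) = (255 − 1) · (1/2) = 127 ≈ 127.000.

E[X] = 127 = 127.000.


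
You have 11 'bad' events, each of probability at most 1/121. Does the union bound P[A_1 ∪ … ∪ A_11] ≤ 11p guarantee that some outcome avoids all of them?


Union bound: P[∪_{i=1}^{11} A_i] ≤ Σ_i P[A_i] ≤ 11·p = 11·(1/121) = 1/11.
Numerically: 1/11 ≈ 0.0909.
Is 1/11 < 1? YES.
Since P[∪ A_i] ≤ 1/11 < 1, the complement has P[∩ A_i^c] ≥ 1 − 1/11 = 10/11 > 0, so some outcome avoids every A_i.

11·p = 1/11 ≈ 0.0909; existence CERTIFIED by the union bound.


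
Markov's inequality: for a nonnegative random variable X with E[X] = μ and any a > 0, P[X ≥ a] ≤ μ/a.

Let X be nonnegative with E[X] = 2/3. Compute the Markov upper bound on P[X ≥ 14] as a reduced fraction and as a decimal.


μ = E[X] = 2/3, a = 14.
Markov: P[X ≥ 14] ≤ μ/a = (2/3)/14 = 1/21.
Numerically: ≈ 0.047619.
(Since a = 14 > μ = 0.666667, the bound 1/21 is < 1 and informative.)

P[X ≥ 14] ≤ 1/21 ≈ 0.047619.


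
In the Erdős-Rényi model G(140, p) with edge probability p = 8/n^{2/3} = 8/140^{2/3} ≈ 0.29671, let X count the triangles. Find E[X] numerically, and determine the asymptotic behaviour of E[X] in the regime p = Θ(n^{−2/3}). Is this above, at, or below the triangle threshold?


Number of potential triangles: C(140, 3) = 447580.
Each occurs with probability p³ ≈ (0.29671)³ ≈ 2.6122449e-02.
By linearity: E[X] = C(140, 3)·p³ ≈ 447580 · 2.6122449e-02 ≈ 11691.88571.
Since α = 2/3 < 1, p = c/n^{2/3} ≫ 1/n is above the triangle threshold p ~ 1/n. Asymptotically E[X] ~ (c³/6)·n^{3(1−α)} = (8³/6)·n^{1} → ∞; triangles are abundant w.h.p.

E[X] ≈ 11691.88571; in regime p = Θ(1/n^{2/3}) E[X] diverges (above the triangle threshold p ~ 1/n).


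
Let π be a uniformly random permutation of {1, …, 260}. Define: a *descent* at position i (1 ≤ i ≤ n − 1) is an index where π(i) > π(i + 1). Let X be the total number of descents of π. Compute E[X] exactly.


Write X = Σ X_I over i = 1, …, 259, with X_I the indicator of one descent.
There are 259 indicators.
For each fixed i, the pair (π(i), π(i+1)) is a uniformly random ordered pair of distinct values from {1, …, 260}; by symmetry P[π(i) > π(i+1)] = 1/2.
By linearity: E[X] = 259 · (1/2) = (260 − 1) · (1/2) = 259/2 ≈ 129.5000.

E[X] = 259/2 = 129.5000.


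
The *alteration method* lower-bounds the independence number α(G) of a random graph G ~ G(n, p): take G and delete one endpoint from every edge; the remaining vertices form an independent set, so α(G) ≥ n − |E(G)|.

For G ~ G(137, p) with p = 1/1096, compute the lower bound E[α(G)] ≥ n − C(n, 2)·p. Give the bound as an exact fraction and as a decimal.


E[|E(G)|] = C(137, 2)·p = 9316 · (1/1096) = 17/2.
E[α(G)] ≥ n − E[|E(G)|] = 137 − 17/2 = 257/2.
Numerically: ≈ 128.5000.
(This is only a lower bound; the true E[α(G)] may be larger.)

E[α(G)] ≥ 257/2 ≈ 128.5000.


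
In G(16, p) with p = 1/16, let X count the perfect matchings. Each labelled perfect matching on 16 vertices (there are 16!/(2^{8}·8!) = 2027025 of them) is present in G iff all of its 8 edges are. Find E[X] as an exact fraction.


K_16 has 16!/(2^{8}·8!) = 2027025 labelled perfect matchings.
For each such perfect matching H, let X_H = 1 if all 8 edges of H are present in G. Then P[X_H = 1] = p^{8} = (1/16)^{8} = 1/4294967296.
By linearity: E[X] = Σ_H E[X_H] = 2027025 · p^{8} = 2027025 · 1/4294967296 = 2027025/4294967296.
Numerically: E[X] ≈ 0.00047195.

E[X] = 2027025 · (1/16)^{8} = 2027025/4294967296 ≈ 0.00047195.


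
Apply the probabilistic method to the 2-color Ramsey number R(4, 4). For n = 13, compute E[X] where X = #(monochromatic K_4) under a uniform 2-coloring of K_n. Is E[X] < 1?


E[X] = C(13, 4) · 2^{1 − 6} = 715 · 2^{−5} = 715/32.
As a reduced fraction: E[X] = 715/32 ≈ 22.3438.
Is E[X] < 1? NO.
Since E[X] ≥ 1, the first-moment bound is inconclusive at n = 13; it does NOT by itself certify R(4, 4) > 13.

E[X] = 715/32 ≈ 22.3438; E[X] ≥ 1; first-moment method inconclusive here.


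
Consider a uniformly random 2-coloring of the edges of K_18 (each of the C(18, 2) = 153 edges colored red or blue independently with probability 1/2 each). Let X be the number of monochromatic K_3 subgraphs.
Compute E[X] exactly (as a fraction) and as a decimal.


Let X = Σ_S X_S over the C(18, 3) = 816 subsets S of size 3, where X_S = 1 if the K_3 on S is monochromatic.
For a fixed S, the K_3 on S has C(3, 2) = 3 edges. P[all 3 edges red] = (1/2)^3, and likewise for blue, so P[monochromatic] = 2·(1/2)^3 = 2^{1 − 3} = 1/4.
By linearity of expectation: E[X] = C(18, 3) · 2^{1 − 3} = 816 · 1/4 = 204.
Numerically: E[X] ≈ 204.0000.

E[X] = C(18,3)·2^(1−C(3,2)) = 204 ≈ 204.0000.


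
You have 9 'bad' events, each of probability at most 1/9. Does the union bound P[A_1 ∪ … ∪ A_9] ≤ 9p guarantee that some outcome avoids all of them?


Union bound: P[∪_{i=1}^{9} A_i] ≤ Σ_i P[A_i] ≤ 9·p = 9·(1/9) = 1.
Numerically: 1 ≈ 1.0000.
Is 1 < 1? NO.
Since the bound 1 is ≥ 1, the union bound is uninformative here; it does NOT by itself certify existence.

9·p = 1 ≈ 1.0000; existence NOT certified by the union bound.


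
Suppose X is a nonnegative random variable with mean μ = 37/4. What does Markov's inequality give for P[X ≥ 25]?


μ = E[X] = 37/4, a = 25.
Markov: P[X ≥ 25] ≤ μ/a = (37/4)/25 = 37/100.
Numerically: ≈ 0.370000.
(Since a = 25 > μ = 9.250000, the bound 37/100 is < 1 and informative.)

P[X ≥ 25] ≤ 37/100 ≈ 0.370000.


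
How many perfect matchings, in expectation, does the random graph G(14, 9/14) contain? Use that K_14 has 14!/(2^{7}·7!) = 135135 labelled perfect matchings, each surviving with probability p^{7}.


K_14 has 14!/(2^{7}·7!) = 135135 labelled perfect matchings.
For each such perfect matching H, let X_H = 1 if all 7 edges of H are present in G. Then P[X_H = 1] = p^{7} = (9/14)^{7} = 4782969/105413504.
Summing the indicators: E[X] = Σ_H E[X_H] = 135135 · p^{7} = 135135 · 4782969/105413504 = 92335216545/15059072.
Numerically: E[X] ≈ 6.13e+03.

E[X] = 135135 · (9/14)^{7} = 92335216545/15059072 ≈ 6.13e+03.


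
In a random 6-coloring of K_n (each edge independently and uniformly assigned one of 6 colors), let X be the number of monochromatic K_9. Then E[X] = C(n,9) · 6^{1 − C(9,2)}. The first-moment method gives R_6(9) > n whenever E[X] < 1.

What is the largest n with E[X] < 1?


We need C(n, 9) · 6^{1 − 36} < 1, i.e. C(n, 9) < 6^{36 − 1} = 1719070799748422591028658176.
Check values of n near the boundary:
  n = 4404: C(4404, 9) = 1703375445537161676647015880; 1703375445537161676647015880 < 1719070799748422591028658176? YES
  n = 4405: C(4405, 9) = 1706862792900636302463627150; 1706862792900636302463627150 < 1719070799748422591028658176? YES
  n = 4406: C(4406, 9) = 1710356485221788389505285700; 1710356485221788389505285700 < 1719070799748422591028658176? YES
  n = 4407: C(4407, 9) = 1713856532599459170657070050; 1713856532599459170657070050 < 1719070799748422591028658176? YES
  n = 4408: C(4408, 9) = 1717362945146264156457459600; 1717362945146264156457459600 < 1719070799748422591028658176? YES
  n = 4409: C(4409, 9) = 1720875732988608787686577131; 1720875732988608787686577131 < 1719070799748422591028658176? NO
  n = 4410: C(4410, 9) = 1724394906266704102180823710; 1724394906266704102180823710 < 1719070799748422591028658176? NO
  n = 4411: C(4411, 9) = 1727920475134582415883601405; 1727920475134582415883601405 < 1719070799748422591028658176? NO
The largest n with C(n, 9) < 1719070799748422591028658176 is n = 4408 (where E[X] = 35778394690547169926197075/35813974994758803979763712 ≈ 0.99901). Hence R_6(9) > 4408, i.e. R_6(9) ≥ 4409.

Largest n = 4408; hence R_6(9) > 4408.


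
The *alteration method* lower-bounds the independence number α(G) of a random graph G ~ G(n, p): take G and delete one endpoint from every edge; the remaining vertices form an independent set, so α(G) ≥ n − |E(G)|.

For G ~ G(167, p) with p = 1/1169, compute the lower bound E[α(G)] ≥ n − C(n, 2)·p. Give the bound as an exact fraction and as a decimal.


E[|E(G)|] = C(167, 2)·p = 13861 · (1/1169) = 83/7.
E[α(G)] ≥ n − E[|E(G)|] = 167 − 83/7 = 1086/7.
Numerically: ≈ 155.142857.
(This is only a lower bound; the true E[α(G)] may be larger.)

E[α(G)] ≥ 1086/7 ≈ 155.142857.
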